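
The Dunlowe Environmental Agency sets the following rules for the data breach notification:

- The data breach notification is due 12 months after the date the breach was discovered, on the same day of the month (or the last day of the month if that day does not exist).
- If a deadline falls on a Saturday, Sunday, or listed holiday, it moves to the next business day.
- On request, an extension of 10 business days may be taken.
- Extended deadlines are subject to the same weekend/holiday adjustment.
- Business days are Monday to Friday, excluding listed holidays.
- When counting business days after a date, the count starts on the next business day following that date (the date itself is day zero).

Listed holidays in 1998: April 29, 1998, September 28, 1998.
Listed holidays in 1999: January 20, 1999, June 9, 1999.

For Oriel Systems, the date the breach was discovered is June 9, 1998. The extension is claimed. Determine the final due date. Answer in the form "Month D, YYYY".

12 months from June 9, 1998 is June 9, 1999.
June 9, 1999 falls on a listed holiday. Rolling to the next business day gives June 10, 1999, a Thursday.
The 10-business-day extension runs from June 10, 1999 to June 24, 1999.
June 24, 1999 (Thursday) is already a business day.
Deadline: June 24, 1999.

June 24, 1999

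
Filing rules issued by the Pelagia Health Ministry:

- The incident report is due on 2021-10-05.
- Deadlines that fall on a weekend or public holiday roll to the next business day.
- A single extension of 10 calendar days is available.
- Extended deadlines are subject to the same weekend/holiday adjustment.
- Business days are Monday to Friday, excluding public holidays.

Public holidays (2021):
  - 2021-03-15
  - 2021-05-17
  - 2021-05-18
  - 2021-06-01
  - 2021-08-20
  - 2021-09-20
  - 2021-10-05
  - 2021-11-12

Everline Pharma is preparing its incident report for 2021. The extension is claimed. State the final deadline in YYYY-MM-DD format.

2021-10-18

The stated deadline is 2021-10-05.
2021-10-05 is a listed holiday, so it moves to the next business day, 2021-10-06 (Wednesday).
Applying the 10-calendar-day extension: 2021-10-06 + 10 days = 2021-10-16.
2021-10-16 is a Saturday; the next business day is 2021-10-18 (Monday).
Final deadline: 2021-10-18.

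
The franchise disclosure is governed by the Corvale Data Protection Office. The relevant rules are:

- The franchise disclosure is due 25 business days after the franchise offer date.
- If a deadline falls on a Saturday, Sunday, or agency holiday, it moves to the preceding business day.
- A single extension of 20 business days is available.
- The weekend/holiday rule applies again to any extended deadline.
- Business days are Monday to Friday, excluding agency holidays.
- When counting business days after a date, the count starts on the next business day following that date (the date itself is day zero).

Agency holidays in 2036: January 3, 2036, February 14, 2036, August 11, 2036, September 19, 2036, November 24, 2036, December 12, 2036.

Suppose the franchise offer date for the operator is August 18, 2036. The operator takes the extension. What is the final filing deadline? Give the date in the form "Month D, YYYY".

October 21, 2036

25 business days after August 18, 2036, excluding weekends and holidays, is September 23, 2036.
September 23, 2036 is a Tuesday and not a listed holiday, so it stands.
The 20-business-day extension runs from September 23, 2036 to October 21, 2036.
Since October 21, 2036 is a Tuesday and not a holiday, the date is unchanged.
Final deadline: October 21, 2036.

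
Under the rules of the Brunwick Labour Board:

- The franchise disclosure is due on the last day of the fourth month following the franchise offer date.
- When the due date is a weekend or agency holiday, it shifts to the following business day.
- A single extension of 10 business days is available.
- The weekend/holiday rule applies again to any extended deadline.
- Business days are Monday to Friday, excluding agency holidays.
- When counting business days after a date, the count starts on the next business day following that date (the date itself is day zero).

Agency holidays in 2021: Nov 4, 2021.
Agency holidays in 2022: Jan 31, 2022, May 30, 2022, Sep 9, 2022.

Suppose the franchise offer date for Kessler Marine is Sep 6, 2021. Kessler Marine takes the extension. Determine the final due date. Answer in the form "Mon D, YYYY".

Feb 15, 2022

4 months after Sep 6, 2021 falls in January 2022; the last day of that month is Jan 31, 2022.
Jan 31, 2022 is a listed holiday; the next business day is Feb 1, 2022 (Tuesday).
Applying the 10-business-day extension: 10 business days after Feb 1, 2022 is Feb 15, 2022.
Feb 15, 2022 (Tuesday) is already a business day.
Final deadline: Feb 15, 2022.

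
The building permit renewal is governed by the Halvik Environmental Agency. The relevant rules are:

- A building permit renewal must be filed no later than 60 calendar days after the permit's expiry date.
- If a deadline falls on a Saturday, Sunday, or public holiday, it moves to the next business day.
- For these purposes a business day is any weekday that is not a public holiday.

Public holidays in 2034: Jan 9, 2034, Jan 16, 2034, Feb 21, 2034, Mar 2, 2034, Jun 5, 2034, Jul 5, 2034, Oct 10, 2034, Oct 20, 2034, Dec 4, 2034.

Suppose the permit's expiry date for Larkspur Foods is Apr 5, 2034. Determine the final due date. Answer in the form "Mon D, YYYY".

Adding 60 calendar days to Apr 5, 2034 gives Jun 4, 2034.
Jun 4, 2034 falls on a Sunday. Rolling to the next business day gives Jun 6, 2034, a Tuesday.
So the filing is due Jun 6, 2034.

Jun 6, 2034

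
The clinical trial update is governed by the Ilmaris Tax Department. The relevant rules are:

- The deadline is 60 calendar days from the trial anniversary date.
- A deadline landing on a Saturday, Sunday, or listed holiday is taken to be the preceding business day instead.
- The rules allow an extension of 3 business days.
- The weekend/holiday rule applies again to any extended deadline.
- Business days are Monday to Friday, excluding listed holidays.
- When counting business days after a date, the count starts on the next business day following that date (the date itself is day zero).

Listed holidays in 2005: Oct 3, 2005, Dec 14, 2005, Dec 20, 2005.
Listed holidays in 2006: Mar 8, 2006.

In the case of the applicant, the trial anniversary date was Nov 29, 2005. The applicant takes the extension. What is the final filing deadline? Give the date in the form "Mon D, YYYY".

Feb 1, 2006

Adding 60 calendar days to Nov 29, 2005 gives Jan 28, 2006.
Because Jan 28, 2006 is a Saturday, the deadline becomes Jan 27, 2006 (Friday).
Applying the 3-business-day extension: 3 business days after Jan 27, 2006 is Feb 1, 2006.
Feb 1, 2006 falls on a Wednesday, which is a business day, so no adjustment is needed.
So the filing is due Feb 1, 2006.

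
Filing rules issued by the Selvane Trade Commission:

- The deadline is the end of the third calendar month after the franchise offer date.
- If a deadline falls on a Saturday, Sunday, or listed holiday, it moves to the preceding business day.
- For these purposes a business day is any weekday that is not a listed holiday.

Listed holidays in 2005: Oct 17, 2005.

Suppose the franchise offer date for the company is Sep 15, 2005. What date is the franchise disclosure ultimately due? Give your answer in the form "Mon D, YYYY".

3 months after Sep 15, 2005 is December 2005; that month ends on Dec 31, 2005.
Dec 31, 2005 is a Saturday; the preceding business day is Dec 30, 2005 (Friday).
The final due date is Dec 30, 2005.

Dec 30, 2005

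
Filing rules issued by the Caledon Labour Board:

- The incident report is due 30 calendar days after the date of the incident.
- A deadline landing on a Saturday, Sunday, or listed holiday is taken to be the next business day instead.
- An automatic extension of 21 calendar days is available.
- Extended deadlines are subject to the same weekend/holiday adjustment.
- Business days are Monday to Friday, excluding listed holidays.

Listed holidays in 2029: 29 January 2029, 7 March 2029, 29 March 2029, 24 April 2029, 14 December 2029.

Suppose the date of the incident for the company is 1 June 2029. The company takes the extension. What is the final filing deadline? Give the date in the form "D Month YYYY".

Adding 30 calendar days to 1 June 2029 gives 1 July 2029.
Because 1 July 2029 is a Sunday, the deadline becomes 2 July 2029 (Monday).
With the 21-day extension, 2 July 2029 becomes 23 July 2029.
Since 23 July 2029 is a Monday and not a holiday, the date is unchanged.
The final due date is 23 July 2029.

23 July 2029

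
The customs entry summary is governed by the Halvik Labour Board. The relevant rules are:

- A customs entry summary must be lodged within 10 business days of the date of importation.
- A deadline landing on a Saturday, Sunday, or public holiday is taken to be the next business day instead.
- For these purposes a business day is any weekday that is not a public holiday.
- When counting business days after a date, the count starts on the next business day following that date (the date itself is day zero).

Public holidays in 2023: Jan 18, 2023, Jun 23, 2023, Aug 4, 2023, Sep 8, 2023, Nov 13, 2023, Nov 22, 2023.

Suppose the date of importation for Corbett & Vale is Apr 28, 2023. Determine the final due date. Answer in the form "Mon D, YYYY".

May 12, 2023

Counting 10 business days after Apr 28, 2023 (skipping weekends and listed holidays) reaches May 12, 2023.
May 12, 2023 (Friday) is already a business day.
Final deadline: May 12, 2023.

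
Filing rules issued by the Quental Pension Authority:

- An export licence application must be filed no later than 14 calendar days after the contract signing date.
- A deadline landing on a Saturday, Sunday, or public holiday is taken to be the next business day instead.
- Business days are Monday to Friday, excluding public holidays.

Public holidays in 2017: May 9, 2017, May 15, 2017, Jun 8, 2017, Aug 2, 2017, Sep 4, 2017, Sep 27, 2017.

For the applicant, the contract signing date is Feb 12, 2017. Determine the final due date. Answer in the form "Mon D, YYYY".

Feb 27, 2017

Adding 14 calendar days to Feb 12, 2017 gives Feb 26, 2017.
Feb 26, 2017 falls on a Sunday. Rolling to the next business day gives Feb 27, 2017, a Monday.
Final deadline: Feb 27, 2017.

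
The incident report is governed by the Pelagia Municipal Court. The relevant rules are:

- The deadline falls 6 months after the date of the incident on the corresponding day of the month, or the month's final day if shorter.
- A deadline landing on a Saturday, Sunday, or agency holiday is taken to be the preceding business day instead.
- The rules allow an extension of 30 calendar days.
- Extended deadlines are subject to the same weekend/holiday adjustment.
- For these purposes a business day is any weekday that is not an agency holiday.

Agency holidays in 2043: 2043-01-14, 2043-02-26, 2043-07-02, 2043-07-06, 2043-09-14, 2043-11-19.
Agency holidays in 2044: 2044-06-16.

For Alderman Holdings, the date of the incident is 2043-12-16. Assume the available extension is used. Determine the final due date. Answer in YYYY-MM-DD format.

2044-07-15

6 months after 2043-12-16, on the same day of the month, is 2044-06-16.
Because 2044-06-16 is a listed holiday, the deadline becomes 2044-06-15 (Wednesday).
Add the 30 calendar-day extension to 2044-06-15: 2044-07-15.
2044-07-15 falls on a Friday, which is a business day, so no adjustment is needed.
Final deadline: 2044-07-15.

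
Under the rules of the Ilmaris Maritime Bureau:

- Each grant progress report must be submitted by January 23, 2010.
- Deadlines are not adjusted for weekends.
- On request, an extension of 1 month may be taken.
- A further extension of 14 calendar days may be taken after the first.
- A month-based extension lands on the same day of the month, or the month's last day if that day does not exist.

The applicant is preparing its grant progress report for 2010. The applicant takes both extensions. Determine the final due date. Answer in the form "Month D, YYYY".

March 9, 2010

Start from the fixed due date, January 23, 2010.
January 23, 2010 is a Saturday; no weekend or holiday adjustment applies.
Add 1 month to January 23, 2010: February 23, 2010.
February 23, 2010 is a Tuesday; no weekend or holiday adjustment applies.
Add the 14 calendar-day extension to February 23, 2010: March 9, 2010.
March 9, 2010 is a Tuesday; no weekend or holiday adjustment applies.
Deadline: March 9, 2010.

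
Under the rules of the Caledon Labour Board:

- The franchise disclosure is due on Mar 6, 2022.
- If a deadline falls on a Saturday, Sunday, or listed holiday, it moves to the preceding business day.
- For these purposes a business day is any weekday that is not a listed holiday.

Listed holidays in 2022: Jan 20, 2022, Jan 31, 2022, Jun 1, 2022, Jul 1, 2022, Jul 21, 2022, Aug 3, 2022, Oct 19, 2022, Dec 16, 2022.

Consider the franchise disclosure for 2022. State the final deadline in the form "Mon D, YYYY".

Mar 4, 2022

The stated deadline is Mar 6, 2022.
Because Mar 6, 2022 is a Sunday, the deadline becomes Mar 4, 2022 (Friday).
The final due date is Mar 4, 2022.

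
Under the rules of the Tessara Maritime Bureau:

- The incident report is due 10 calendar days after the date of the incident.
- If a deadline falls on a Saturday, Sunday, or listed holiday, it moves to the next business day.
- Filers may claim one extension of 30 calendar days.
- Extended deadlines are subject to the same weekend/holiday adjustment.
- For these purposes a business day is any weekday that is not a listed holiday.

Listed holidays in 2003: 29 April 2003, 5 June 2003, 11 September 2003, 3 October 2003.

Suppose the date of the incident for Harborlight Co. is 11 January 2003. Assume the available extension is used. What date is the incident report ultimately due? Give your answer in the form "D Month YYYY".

Trigger date 11 January 2003 + 10 calendar days = 21 January 2003.
21 January 2003 is a Tuesday and not a listed holiday, so it stands.
Applying the 30-calendar-day extension: 21 January 2003 + 30 days = 20 February 2003.
Since 20 February 2003 is a Thursday and not a holiday, the date is unchanged.
Deadline: 20 February 2003.

20 February 2003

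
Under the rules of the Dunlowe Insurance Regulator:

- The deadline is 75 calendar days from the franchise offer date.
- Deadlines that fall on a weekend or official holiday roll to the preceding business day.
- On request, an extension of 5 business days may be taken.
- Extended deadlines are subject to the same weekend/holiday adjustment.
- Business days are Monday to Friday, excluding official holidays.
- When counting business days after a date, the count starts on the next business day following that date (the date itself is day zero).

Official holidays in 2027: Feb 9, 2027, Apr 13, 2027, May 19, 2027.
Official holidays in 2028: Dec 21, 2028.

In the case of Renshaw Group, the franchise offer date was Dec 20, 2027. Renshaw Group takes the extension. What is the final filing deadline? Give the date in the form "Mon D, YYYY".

Adding 75 calendar days to Dec 20, 2027 gives Mar 4, 2028.
Because Mar 4, 2028 is a Saturday, the deadline becomes Mar 3, 2028 (Friday).
The 5-business-day extension runs from Mar 3, 2028 to Mar 10, 2028.
Since Mar 10, 2028 is a Friday and not a holiday, the date is unchanged.
So the filing is due Mar 10, 2028.

Mar 10, 2028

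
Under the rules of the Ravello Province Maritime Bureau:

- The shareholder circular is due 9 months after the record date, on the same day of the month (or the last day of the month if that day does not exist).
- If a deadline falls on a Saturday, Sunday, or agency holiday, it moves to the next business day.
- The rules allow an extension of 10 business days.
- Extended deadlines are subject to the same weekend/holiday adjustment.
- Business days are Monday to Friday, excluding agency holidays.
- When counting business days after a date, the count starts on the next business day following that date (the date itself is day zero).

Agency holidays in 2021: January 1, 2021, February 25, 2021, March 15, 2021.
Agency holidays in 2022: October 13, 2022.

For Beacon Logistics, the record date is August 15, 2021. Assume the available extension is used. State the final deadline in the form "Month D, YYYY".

Moving 9 months forward from August 15, 2021 on the corresponding day gives May 15, 2022.
May 15, 2022 falls on a Sunday. Rolling to the next business day gives May 16, 2022, a Monday.
Applying the 10-business-day extension: 10 business days after May 16, 2022 is May 30, 2022.
May 30, 2022 is a Monday and not a listed holiday, so it stands.
The final due date is May 30, 2022.

May 30, 2022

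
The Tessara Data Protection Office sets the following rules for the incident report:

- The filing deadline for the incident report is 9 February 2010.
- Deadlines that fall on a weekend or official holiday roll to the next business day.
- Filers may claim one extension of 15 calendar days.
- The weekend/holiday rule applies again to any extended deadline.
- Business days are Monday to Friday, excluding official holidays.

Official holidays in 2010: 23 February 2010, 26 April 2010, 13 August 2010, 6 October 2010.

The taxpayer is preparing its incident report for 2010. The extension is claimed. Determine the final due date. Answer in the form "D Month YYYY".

Start from the fixed due date, 9 February 2010.
9 February 2010 (Tuesday) is already a business day.
Applying the 15-calendar-day extension: 9 February 2010 + 15 days = 24 February 2010.
Since 24 February 2010 is a Wednesday and not a holiday, the date is unchanged.
So the filing is due 24 February 2010.

24 February 2010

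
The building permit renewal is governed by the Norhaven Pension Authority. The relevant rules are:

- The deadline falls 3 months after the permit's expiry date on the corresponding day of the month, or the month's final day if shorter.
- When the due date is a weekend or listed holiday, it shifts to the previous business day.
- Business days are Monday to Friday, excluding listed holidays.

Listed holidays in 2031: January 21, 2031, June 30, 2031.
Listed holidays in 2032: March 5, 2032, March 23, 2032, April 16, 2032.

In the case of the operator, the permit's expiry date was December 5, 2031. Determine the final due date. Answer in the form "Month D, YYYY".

3 months from December 5, 2031 is March 5, 2032.
March 5, 2032 is a listed holiday; the preceding business day is March 4, 2032 (Thursday).
So the filing is due March 4, 2032.

March 4, 2032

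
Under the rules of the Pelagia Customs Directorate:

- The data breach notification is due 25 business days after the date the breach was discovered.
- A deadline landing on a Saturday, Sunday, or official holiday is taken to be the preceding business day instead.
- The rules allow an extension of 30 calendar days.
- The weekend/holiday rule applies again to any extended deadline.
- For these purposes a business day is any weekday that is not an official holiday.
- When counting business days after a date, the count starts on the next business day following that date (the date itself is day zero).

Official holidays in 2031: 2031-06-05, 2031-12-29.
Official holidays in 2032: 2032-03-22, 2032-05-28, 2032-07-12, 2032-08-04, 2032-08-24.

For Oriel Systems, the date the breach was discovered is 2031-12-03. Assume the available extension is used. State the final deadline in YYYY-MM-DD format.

Starting the day after 2031-12-03 and counting 25 business days lands on 2032-01-08.
Since 2032-01-08 is a Thursday and not a holiday, the date is unchanged.
The 30-calendar-day extension moves the deadline from 2032-01-08 to 2032-02-07.
2032-02-07 is a Saturday, so it moves to the preceding business day, 2032-02-06 (Friday).
The final due date is 2032-02-06.

2032-02-06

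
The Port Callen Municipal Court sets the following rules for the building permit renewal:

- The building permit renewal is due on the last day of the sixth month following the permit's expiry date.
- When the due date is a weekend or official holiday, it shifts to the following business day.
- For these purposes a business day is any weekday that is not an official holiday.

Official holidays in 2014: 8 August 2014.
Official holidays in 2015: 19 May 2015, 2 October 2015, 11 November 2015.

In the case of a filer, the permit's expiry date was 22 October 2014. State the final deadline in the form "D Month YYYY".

The sixth month after 22 October 2014 is April 2015, whose last day is 30 April 2015.
30 April 2015 falls on a Thursday, which is a business day, so no adjustment is needed.
Final deadline: 30 April 2015.

30 April 2015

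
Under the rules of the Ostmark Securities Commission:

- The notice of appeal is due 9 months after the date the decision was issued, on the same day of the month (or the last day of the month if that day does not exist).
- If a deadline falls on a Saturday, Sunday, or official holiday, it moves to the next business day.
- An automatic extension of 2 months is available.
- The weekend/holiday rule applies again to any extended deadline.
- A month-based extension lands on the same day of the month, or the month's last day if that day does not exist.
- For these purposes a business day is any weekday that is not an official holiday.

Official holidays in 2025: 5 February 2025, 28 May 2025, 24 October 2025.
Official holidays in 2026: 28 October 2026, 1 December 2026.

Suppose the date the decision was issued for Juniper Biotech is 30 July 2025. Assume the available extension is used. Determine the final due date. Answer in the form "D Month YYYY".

9 months from 30 July 2025 is 30 April 2026.
30 April 2026 (Thursday) is already a business day.
The 2 months extension carries 30 April 2026 to 30 June 2026.
30 June 2026 (Tuesday) is already a business day.
So the filing is due 30 June 2026.

30 June 2026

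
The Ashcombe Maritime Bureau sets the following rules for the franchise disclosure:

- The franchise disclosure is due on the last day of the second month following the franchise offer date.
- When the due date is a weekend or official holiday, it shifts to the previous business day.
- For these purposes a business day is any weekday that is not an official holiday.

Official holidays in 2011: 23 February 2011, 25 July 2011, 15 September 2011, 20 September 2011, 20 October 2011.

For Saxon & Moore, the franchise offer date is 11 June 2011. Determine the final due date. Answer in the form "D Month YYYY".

31 August 2011

The second month after 11 June 2011 is August 2011, whose last day is 31 August 2011.
Since 31 August 2011 is a Wednesday and not a holiday, the date is unchanged.
So the filing is due 31 August 2011.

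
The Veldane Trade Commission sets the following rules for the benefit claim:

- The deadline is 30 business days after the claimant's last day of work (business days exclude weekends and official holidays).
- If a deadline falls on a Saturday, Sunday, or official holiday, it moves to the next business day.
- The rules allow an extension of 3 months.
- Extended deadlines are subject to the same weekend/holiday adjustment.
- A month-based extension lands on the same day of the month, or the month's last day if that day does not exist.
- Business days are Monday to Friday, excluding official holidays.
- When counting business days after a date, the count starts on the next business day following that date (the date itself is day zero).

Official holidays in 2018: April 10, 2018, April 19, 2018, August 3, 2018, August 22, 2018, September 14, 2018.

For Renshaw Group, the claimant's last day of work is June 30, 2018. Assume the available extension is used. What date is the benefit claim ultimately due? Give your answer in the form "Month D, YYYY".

November 13, 2018

Starting the day after June 30, 2018 and counting 30 business days lands on August 13, 2018.
August 13, 2018 falls on a Monday, which is a business day, so no adjustment is needed.
The 3 months extension carries August 13, 2018 to November 13, 2018.
November 13, 2018 (Tuesday) is already a business day.
So the filing is due November 13, 2018.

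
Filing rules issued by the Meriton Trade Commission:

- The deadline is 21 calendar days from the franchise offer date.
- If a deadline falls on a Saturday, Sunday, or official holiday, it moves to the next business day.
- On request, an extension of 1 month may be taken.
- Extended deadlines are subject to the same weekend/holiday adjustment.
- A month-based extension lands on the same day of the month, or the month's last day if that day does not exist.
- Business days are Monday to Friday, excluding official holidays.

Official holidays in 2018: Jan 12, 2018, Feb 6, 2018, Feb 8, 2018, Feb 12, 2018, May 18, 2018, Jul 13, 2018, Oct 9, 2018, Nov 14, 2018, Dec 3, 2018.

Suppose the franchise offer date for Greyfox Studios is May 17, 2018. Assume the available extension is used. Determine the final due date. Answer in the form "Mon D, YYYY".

Jul 9, 2018

Adding 21 calendar days to May 17, 2018 gives Jun 7, 2018.
Jun 7, 2018 falls on a Thursday, which is a business day, so no adjustment is needed.
Add 1 month to Jun 7, 2018: Jul 7, 2018.
Jul 7, 2018 falls on a Saturday. Rolling to the next business day gives Jul 9, 2018, a Monday.
Deadline: Jul 9, 2018.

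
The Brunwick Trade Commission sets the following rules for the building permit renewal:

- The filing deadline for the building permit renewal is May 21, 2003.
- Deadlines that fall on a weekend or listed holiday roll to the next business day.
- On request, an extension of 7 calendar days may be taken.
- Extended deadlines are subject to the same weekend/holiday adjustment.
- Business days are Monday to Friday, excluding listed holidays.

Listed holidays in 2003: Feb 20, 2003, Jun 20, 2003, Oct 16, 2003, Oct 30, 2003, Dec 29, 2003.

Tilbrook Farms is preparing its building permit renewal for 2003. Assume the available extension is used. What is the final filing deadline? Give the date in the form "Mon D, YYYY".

May 28, 2003

The stated deadline is May 21, 2003.
Since May 21, 2003 is a Wednesday and not a holiday, the date is unchanged.
Add the 7 calendar-day extension to May 21, 2003: May 28, 2003.
Since May 28, 2003 is a Wednesday and not a holiday, the date is unchanged.
Deadline: May 28, 2003.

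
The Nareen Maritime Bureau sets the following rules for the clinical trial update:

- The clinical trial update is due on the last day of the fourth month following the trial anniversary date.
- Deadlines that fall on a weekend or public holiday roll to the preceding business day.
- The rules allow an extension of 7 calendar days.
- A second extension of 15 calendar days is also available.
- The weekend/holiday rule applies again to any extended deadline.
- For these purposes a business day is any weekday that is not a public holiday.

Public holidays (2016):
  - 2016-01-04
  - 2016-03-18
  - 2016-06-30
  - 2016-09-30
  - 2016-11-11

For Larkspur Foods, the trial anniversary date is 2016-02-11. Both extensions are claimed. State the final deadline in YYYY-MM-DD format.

2016-07-21

The fourth month after 2016-02-11 is June 2016, whose last day is 2016-06-30.
2016-06-30 is a listed holiday, so it moves to the preceding business day, 2016-06-29 (Wednesday).
Add the 7 calendar-day extension to 2016-06-29: 2016-07-06.
2016-07-06 is a Wednesday and not a listed holiday, so it stands.
The 15-calendar-day extension moves the deadline from 2016-07-06 to 2016-07-21.
2016-07-21 falls on a Thursday, which is a business day, so no adjustment is needed.
The final due date is 2016-07-21.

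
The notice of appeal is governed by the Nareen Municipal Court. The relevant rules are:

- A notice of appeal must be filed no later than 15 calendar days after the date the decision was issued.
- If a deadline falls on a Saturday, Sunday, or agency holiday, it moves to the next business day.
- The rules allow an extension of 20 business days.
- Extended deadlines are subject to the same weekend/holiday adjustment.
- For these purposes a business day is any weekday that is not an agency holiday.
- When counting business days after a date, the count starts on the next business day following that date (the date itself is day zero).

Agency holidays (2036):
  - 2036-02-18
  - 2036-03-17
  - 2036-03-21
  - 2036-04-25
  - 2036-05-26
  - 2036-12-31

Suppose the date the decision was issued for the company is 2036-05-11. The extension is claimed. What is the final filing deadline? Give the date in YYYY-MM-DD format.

2036-06-24

15 calendar days after 2036-05-11 is 2036-05-26.
2036-05-26 falls on a listed holiday. Rolling to the next business day gives 2036-05-27, a Tuesday.
The 20-business-day extension runs from 2036-05-27 to 2036-06-24.
Since 2036-06-24 is a Tuesday and not a holiday, the date is unchanged.
Deadline: 2036-06-24.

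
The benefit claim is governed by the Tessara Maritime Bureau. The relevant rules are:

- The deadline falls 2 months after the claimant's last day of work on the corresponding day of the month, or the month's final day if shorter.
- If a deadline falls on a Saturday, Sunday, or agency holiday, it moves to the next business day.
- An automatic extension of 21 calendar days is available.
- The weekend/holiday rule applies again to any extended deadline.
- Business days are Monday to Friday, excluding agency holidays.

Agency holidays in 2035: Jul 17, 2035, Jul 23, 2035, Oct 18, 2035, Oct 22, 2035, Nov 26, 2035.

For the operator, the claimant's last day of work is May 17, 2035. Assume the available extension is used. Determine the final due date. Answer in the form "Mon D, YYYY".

Aug 8, 2035

2 months after May 17, 2035, on the same day of the month, is Jul 17, 2035.
Because Jul 17, 2035 is a listed holiday, the deadline becomes Jul 18, 2035 (Wednesday).
Add the 21 calendar-day extension to Jul 18, 2035: Aug 8, 2035.
Aug 8, 2035 falls on a Wednesday, which is a business day, so no adjustment is needed.
So the filing is due Aug 8, 2035.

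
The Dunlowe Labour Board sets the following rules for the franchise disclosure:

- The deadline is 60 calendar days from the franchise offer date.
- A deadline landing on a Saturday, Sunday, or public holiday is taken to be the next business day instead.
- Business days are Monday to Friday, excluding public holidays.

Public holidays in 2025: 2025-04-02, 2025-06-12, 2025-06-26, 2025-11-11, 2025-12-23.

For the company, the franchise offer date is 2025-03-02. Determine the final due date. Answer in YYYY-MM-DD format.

2025-05-01

60 calendar days after 2025-03-02 is 2025-05-01.
2025-05-01 falls on a Thursday, which is a business day, so no adjustment is needed.
The final due date is 2025-05-01.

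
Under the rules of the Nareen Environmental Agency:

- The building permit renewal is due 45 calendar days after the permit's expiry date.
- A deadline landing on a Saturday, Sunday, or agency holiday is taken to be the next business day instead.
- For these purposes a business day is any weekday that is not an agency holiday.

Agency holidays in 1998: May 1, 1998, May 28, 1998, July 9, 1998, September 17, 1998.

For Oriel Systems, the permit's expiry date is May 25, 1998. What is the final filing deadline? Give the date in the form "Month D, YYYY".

July 10, 1998

Adding 45 calendar days to May 25, 1998 gives July 9, 1998.
July 9, 1998 is a listed holiday, so it moves to the next business day, July 10, 1998 (Friday).
Deadline: July 10, 1998.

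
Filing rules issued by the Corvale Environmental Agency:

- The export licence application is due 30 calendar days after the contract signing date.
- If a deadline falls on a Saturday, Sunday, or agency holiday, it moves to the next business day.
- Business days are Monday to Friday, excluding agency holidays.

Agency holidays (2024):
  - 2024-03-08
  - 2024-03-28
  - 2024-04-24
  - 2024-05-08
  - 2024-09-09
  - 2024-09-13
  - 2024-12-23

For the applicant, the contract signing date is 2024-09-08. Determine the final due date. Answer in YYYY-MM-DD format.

30 calendar days after 2024-09-08 is 2024-10-08.
2024-10-08 (Tuesday) is already a business day.
Deadline: 2024-10-08.

2024-10-08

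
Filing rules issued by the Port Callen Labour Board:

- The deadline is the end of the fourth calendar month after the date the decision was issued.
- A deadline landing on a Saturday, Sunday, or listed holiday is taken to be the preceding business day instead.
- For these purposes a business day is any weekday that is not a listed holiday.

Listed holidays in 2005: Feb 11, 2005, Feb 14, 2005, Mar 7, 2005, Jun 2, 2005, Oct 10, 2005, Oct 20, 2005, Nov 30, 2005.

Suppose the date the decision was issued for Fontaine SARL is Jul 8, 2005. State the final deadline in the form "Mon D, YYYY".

Nov 29, 2005

4 months after Jul 8, 2005 is November 2005; that month ends on Nov 30, 2005.
Nov 30, 2005 is a listed holiday; the preceding business day is Nov 29, 2005 (Tuesday).
Deadline: Nov 29, 2005.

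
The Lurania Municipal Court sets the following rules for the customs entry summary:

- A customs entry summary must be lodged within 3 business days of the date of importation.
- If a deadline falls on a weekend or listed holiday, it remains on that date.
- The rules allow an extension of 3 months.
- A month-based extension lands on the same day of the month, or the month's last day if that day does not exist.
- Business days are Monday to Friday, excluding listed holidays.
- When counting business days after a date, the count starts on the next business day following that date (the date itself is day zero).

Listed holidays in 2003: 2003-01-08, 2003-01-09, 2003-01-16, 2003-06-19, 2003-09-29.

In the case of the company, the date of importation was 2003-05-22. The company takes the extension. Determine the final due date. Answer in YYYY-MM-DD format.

Counting 3 business days after 2003-05-22 (skipping weekends and listed holidays) reaches 2003-05-27.
2003-05-27 is a Tuesday; no weekend or holiday adjustment applies.
The 3 months extension carries 2003-05-27 to 2003-08-27.
No adjustment is made for weekends or holidays, so 2003-08-27 stands.
Deadline: 2003-08-27.

2003-08-27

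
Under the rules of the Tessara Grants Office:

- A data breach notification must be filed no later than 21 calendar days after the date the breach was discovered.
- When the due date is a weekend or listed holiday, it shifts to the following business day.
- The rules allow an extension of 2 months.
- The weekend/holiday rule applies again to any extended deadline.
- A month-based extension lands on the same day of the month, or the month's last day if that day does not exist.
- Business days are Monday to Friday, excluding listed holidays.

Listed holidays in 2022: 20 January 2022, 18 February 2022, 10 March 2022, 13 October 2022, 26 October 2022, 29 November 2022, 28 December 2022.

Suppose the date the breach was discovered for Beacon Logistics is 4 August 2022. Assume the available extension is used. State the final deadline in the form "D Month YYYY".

25 October 2022

21 calendar days after 4 August 2022 is 25 August 2022.
25 August 2022 is a Thursday and not a listed holiday, so it stands.
The 2 months extension carries 25 August 2022 to 25 October 2022.
25 October 2022 falls on a Tuesday, which is a business day, so no adjustment is needed.
Final deadline: 25 October 2022.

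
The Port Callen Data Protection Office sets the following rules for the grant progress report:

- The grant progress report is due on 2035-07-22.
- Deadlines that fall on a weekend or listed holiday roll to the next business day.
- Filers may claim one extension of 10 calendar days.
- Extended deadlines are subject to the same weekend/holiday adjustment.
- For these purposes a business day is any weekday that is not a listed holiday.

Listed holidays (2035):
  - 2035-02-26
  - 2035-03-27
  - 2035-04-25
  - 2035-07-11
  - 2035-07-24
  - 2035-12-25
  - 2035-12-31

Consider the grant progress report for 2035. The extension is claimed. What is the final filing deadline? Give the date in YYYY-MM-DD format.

2035-08-02

The stated deadline is 2035-07-22.
2035-07-22 falls on a Sunday. Rolling to the next business day gives 2035-07-23, a Monday.
The 10-calendar-day extension moves the deadline from 2035-07-23 to 2035-08-02.
2035-08-02 is a Thursday and not a listed holiday, so it stands.
The final due date is 2035-08-02.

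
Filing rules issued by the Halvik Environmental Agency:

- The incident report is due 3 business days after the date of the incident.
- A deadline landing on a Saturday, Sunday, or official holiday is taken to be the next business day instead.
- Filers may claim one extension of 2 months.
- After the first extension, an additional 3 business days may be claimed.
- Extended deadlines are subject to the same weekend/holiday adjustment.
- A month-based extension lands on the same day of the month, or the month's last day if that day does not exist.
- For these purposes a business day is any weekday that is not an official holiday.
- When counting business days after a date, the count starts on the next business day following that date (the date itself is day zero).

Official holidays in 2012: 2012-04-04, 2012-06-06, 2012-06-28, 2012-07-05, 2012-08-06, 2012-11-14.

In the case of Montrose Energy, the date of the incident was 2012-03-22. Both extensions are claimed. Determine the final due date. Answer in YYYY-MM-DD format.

2012-05-31

Counting 3 business days after 2012-03-22 (skipping weekends and listed holidays) reaches 2012-03-27.
2012-03-27 is a Tuesday and not a listed holiday, so it stands.
Add 2 months to 2012-03-27: 2012-05-27.
2012-05-27 falls on a Sunday. Rolling to the next business day gives 2012-05-28, a Monday.
The 3-business-day extension runs from 2012-05-28 to 2012-05-31.
Since 2012-05-31 is a Thursday and not a holiday, the date is unchanged.
So the filing is due 2012-05-31.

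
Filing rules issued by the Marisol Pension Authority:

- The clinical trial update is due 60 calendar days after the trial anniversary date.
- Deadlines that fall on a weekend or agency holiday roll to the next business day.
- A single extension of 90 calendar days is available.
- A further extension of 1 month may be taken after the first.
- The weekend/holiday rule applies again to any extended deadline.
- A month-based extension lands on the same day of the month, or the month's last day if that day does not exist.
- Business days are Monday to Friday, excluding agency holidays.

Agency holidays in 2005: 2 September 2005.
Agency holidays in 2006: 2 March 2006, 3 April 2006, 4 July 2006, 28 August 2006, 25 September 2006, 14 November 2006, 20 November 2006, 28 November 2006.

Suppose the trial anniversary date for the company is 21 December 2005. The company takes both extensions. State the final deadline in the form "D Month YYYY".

22 June 2006

From 21 December 2005, 60 calendar days later is 19 February 2006.
19 February 2006 is a Sunday, so it moves to the next business day, 20 February 2006 (Monday).
Add the 90 calendar-day extension to 20 February 2006: 21 May 2006.
21 May 2006 is a Sunday, so it moves to the next business day, 22 May 2006 (Monday).
Add 1 month to 22 May 2006: 22 June 2006.
22 June 2006 is a Thursday and not a listed holiday, so it stands.
Deadline: 22 June 2006.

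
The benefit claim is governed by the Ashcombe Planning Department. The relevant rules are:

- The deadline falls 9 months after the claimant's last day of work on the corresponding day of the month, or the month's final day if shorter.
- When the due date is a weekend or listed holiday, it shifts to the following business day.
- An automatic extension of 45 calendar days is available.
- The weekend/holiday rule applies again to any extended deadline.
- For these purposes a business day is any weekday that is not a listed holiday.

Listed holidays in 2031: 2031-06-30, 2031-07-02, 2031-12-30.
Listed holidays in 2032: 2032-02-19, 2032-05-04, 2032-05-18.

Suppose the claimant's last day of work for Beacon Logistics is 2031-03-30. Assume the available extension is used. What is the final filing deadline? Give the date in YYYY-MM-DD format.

2032-02-16

9 months after 2031-03-30, on the same day of the month, is 2031-12-30.
Because 2031-12-30 is a listed holiday, the deadline becomes 2031-12-31 (Wednesday).
Applying the 45-calendar-day extension: 2031-12-31 + 45 days = 2032-02-14.
Because 2032-02-14 is a Saturday, the deadline becomes 2032-02-16 (Monday).
Deadline: 2032-02-16.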